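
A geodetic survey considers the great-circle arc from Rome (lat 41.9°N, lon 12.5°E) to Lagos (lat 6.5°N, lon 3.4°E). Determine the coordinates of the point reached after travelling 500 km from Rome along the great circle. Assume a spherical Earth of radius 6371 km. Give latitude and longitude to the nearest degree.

≈ lat 38°N, lon 11°E

Write both endpoints as unit vectors p₁, p₂ with components (cos φ cos λ, cos φ sin λ, sin φ).
The central angle between the endpoints is δ = arccos(p₁·p₂) ≈ 0.634 rad (36.3°). The total great-circle distance is δ·R ≈ 0.634 × 6371 ≈ 4038 km, so the target fraction is f = 500/4038 ≈ 0.124.
Interpolate at f ≈ 0.124 with slerp weights a = sin((1−f)δ)/sin δ ≈ 0.890, b = sin(fδ)/sin δ ≈ 0.132.
p = a·p₁ + b·p₂ ≈ (0.778, 0.151, 0.610); φ = arcsin(p_z) ≈ 37.55°, λ = atan2(p_y, p_x) ≈ 11.00°.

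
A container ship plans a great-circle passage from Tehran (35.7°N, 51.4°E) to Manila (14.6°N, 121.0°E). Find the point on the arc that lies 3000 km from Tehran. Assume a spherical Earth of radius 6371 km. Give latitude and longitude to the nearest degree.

The haversine formula gives a central angle δ ≈ 1.136 rad (65.1°) between the endpoints. The total great-circle distance is δ·R ≈ 1.136 × 6371 ≈ 7239 km, so the target fraction is f = 3000/7239 ≈ 0.414.
Interpolate at f ≈ 0.414 with slerp weights a = sin((1−f)δ)/sin δ ≈ 0.681, b = sin(fδ)/sin δ ≈ 0.500.
p = a·p₁ + b·p₂ ≈ (0.096, 0.847, 0.523); φ = arcsin(p_z) ≈ 31.55°, λ = atan2(p_y, p_x) ≈ 83.56°.

≈ 32°N, 84°E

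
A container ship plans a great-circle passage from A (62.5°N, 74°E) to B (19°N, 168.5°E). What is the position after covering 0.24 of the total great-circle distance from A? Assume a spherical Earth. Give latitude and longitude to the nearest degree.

≈ (61°N, 113°E)

Convert each endpoint to a unit vector on the sphere (x = cos φ cos λ, y = cos φ sin λ, z = sin φ).
The central angle between the endpoints is δ = arccos(p₁·p₂) ≈ 1.313 rad (75.3°).
Interpolate at f = 0.24 with slerp weights a = sin((1−f)δ)/sin δ ≈ 0.869, b = sin(fδ)/sin δ ≈ 0.321.
p = a·p₁ + b·p₂ ≈ (-0.186, 0.446, 0.875); φ = arcsin(p_z) ≈ 61.08°, λ = atan2(p_y, p_x) ≈ 112.67°.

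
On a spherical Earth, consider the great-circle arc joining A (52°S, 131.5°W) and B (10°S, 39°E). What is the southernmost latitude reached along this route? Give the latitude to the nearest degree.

≈ 84°S

The great circle lies in the plane with unit normal n̂ = (p₁ × p₂)/|p₁ × p₂|.
Here n̂_z ≈ +0.113; the vertex latitude is φ_max = arccos|n̂_z| ≈ 83.5°.
Check via Clairaut: cos φ_max = |cos φ₁| · sin C = cos(52.0°)·sin(169.4°) ≈ 0.113, again giving ≈ 83.5°.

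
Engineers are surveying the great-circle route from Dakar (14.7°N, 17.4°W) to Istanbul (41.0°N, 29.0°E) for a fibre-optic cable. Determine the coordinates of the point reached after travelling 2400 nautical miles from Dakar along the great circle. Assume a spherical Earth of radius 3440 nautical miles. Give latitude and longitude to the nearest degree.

Write both endpoints as unit vectors p₁, p₂ with components (cos φ cos λ, cos φ sin λ, sin φ).
The central angle between the endpoints is δ = arccos(p₁·p₂) ≈ 0.837 rad (47.9°). The total great-circle distance is δ·R ≈ 0.837 × 3440 ≈ 2878 nmi, so the target fraction is f = 2400/2878 ≈ 0.834.
Interpolate at f ≈ 0.834 with slerp weights a = sin((1−f)δ)/sin δ ≈ 0.187, b = sin(fδ)/sin δ ≈ 0.865.
p = a·p₁ + b·p₂ ≈ (0.743, 0.263, 0.615); φ = arcsin(p_z) ≈ 37.96°, λ = atan2(p_y, p_x) ≈ 19.45°.

≈ 38°N, 19°E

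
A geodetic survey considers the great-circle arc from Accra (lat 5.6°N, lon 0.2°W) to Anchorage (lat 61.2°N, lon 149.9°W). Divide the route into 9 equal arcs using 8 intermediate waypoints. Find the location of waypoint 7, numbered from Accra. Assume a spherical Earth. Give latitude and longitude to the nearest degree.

Convert each endpoint to a unit vector on the sphere (x = cos φ cos λ, y = cos φ sin λ, z = sin φ).
The central angle between the endpoints is δ = arccos(p₁·p₂) ≈ 1.905 rad (109.2°).
Interpolate at f = 7/9 with slerp weights a = sin((1−f)δ)/sin δ ≈ 0.435, b = sin(fδ)/sin δ ≈ 1.055.
p = a·p₁ + b·p₂ ≈ (-0.007, -0.256, 0.967); φ = arcsin(p_z) ≈ 75.14°, λ = atan2(p_y, p_x) ≈ -91.47°.

≈ lat 75°N, lon 91°W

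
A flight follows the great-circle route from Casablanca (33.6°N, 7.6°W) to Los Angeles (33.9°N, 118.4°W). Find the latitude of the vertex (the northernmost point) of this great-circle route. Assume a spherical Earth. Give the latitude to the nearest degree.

≈ 50°N

The great circle lies in the plane with unit normal n̂ = (p₁ × p₂)/|p₁ × p₂|.
Here n̂_z ≈ -0.648; the vertex latitude is φ_max = arccos|n̂_z| ≈ 49.6°.
Check via Clairaut: cos φ_max = |cos φ₁| · sin C = cos(33.6°)·sin(51.0°) ≈ 0.648, again giving ≈ 49.6°.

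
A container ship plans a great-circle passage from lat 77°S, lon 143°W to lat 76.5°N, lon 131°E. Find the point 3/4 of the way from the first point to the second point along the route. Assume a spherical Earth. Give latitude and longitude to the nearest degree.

≈ lat 39°N, lon 165°E

The haversine formula gives a central angle δ ≈ 2.805 rad (160.7°) between the endpoints.
Interpolate at f = 3/4 with slerp weights a = sin((1−f)δ)/sin δ ≈ 1.952, b = sin(fδ)/sin δ ≈ 2.606.
p = a·p₁ + b·p₂ ≈ (-0.750, 0.195, 0.632); φ = arcsin(p_z) ≈ 39.23°, λ = atan2(p_y, p_x) ≈ 165.43°.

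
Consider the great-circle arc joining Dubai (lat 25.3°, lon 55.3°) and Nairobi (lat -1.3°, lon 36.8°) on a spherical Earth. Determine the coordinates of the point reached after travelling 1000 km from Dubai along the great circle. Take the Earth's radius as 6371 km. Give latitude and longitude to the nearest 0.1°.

Convert each endpoint to a unit vector on the sphere (x = cos φ cos λ, y = cos φ sin λ, z = sin φ).
The central angle between the endpoints is δ = arccos(p₁·p₂) ≈ 0.560 rad (32.1°). The total great-circle distance is δ·R ≈ 0.560 × 6371 ≈ 3565 km, so the target fraction is f = 1000/3565 ≈ 0.280.
Interpolate at f ≈ 0.280 with slerp weights a = sin((1−f)δ)/sin δ ≈ 0.738, b = sin(fδ)/sin δ ≈ 0.294.
p = a·p₁ + b·p₂ ≈ (0.616, 0.725, 0.309); φ = arcsin(p_z) ≈ 17.99°, λ = atan2(p_y, p_x) ≈ 49.66°.

≈ lat 18.0°, lon 49.7°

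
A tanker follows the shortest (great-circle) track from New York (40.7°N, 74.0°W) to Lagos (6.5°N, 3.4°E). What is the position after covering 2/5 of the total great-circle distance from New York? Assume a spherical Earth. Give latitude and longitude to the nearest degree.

Convert each endpoint to a unit vector on the sphere (x = cos φ cos λ, y = cos φ sin λ, z = sin φ).
The central angle between the endpoints is δ = arccos(p₁·p₂) ≈ 1.330 rad (76.2°).
Interpolate at f = 2/5 with slerp weights a = sin((1−f)δ)/sin δ ≈ 0.737, b = sin(fδ)/sin δ ≈ 0.522.
p = a·p₁ + b·p₂ ≈ (0.672, -0.507, 0.540); φ = arcsin(p_z) ≈ 32.68°, λ = atan2(p_y, p_x) ≈ -37.00°.

≈ 33°N, 37°W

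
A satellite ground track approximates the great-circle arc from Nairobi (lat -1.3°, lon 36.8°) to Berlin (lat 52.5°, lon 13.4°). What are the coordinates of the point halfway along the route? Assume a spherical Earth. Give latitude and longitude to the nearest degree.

≈ lat 26°, lon 28°

The haversine formula gives a central angle δ ≈ 1.000 rad (57.3°) between the endpoints.
Interpolate at f = 1/2 with slerp weights a = sin((1−f)δ)/sin δ ≈ 0.570, b = sin(fδ)/sin δ ≈ 0.570.
p = a·p₁ + b·p₂ ≈ (0.793, 0.422, 0.439); φ = arcsin(p_z) ≈ 26.04°, λ = atan2(p_y, p_x) ≈ 27.98°.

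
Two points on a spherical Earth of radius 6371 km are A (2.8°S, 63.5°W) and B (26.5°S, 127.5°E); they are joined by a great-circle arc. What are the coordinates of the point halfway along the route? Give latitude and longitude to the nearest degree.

≈ (67°S, 118°W)

Convert each endpoint to a unit vector on the sphere (x = cos φ cos λ, y = cos φ sin λ, z = sin φ).
The central angle between the endpoints is δ = arccos(p₁·p₂) ≈ 2.598 rad (148.8°).
Interpolate at f = 1/2 with slerp weights a = sin((1−f)δ)/sin δ ≈ 1.861, b = sin(fδ)/sin δ ≈ 1.861.
p = a·p₁ + b·p₂ ≈ (-0.185, -0.342, -0.921); φ = arcsin(p_z) ≈ -67.12°, λ = atan2(p_y, p_x) ≈ -118.33°.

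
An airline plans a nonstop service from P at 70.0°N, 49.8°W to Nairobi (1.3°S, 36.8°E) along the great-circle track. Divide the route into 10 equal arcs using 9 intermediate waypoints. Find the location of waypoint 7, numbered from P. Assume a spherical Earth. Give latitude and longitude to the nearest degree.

≈ 24°N, 27°E

The haversine formula gives a central angle δ ≈ 1.572 rad (90.1°) between the endpoints.
Interpolate at f = 7/10 with slerp weights a = sin((1−f)δ)/sin δ ≈ 0.454, b = sin(fδ)/sin δ ≈ 0.891.
p = a·p₁ + b·p₂ ≈ (0.814, 0.415, 0.407); φ = arcsin(p_z) ≈ 23.99°, λ = atan2(p_y, p_x) ≈ 27.03°.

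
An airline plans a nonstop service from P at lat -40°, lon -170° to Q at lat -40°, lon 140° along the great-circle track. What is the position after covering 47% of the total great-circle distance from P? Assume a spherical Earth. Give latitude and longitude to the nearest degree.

Write both endpoints as unit vectors p₁, p₂ with components (cos φ cos λ, cos φ sin λ, sin φ).
The central angle between the endpoints is δ = arccos(p₁·p₂) ≈ 0.659 rad (37.8°).
Interpolate at f = 0.47 with slerp weights a = sin((1−f)δ)/sin δ ≈ 0.559, b = sin(fδ)/sin δ ≈ 0.498.
p = a·p₁ + b·p₂ ≈ (-0.714, 0.171, -0.679); φ = arcsin(p_z) ≈ -42.78°, λ = atan2(p_y, p_x) ≈ 166.54°.

≈ lat -43°, lon 167°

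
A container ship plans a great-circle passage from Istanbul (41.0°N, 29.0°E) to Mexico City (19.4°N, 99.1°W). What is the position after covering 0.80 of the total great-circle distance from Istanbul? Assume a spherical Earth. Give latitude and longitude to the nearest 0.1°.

Convert each endpoint to a unit vector on the sphere (x = cos φ cos λ, y = cos φ sin λ, z = sin φ).
The central angle between the endpoints is δ = arccos(p₁·p₂) ≈ 1.794 rad (102.8°).
Interpolate at f = 0.80 with slerp weights a = sin((1−f)δ)/sin δ ≈ 0.360, b = sin(fδ)/sin δ ≈ 1.016.
p = a·p₁ + b·p₂ ≈ (0.086, -0.815, 0.574); φ = arcsin(p_z) ≈ 35.01°, λ = atan2(p_y, p_x) ≈ -83.97°.

≈ (35.0°N, 84.0°W)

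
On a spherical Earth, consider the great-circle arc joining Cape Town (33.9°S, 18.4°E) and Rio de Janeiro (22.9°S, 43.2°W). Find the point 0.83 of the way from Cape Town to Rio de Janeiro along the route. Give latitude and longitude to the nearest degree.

≈ 27°S, 34°W

From cos δ = sin φ₁ sin φ₂ + cos φ₁ cos φ₂ cos Δλ, the central angle is δ ≈ 0.951 rad (54.5°).
Interpolate at f = 0.83 with slerp weights a = sin((1−f)δ)/sin δ ≈ 0.198, b = sin(fδ)/sin δ ≈ 0.872.
p = a·p₁ + b·p₂ ≈ (0.741, -0.498, -0.450); φ = arcsin(p_z) ≈ -26.72°, λ = atan2(p_y, p_x) ≈ -33.90°.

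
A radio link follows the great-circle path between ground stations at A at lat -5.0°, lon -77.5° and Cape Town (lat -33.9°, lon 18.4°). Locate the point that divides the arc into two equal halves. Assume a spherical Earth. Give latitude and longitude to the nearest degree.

Convert each endpoint to a unit vector on the sphere (x = cos φ cos λ, y = cos φ sin λ, z = sin φ).
The central angle between the endpoints is δ = arccos(p₁·p₂) ≈ 1.607 rad (92.1°).
Interpolate at f = 1/2 with slerp weights a = sin((1−f)δ)/sin δ ≈ 0.720, b = sin(fδ)/sin δ ≈ 0.720.
p = a·p₁ + b·p₂ ≈ (0.723, -0.512, -0.465); φ = arcsin(p_z) ≈ -27.68°, λ = atan2(p_y, p_x) ≈ -35.31°.

≈ lat -28°, lon -35°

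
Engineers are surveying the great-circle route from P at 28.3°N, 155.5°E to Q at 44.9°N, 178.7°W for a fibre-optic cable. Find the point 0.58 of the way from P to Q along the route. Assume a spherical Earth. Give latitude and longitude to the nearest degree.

≈ 39°N, 169°E

Convert each endpoint to a unit vector on the sphere (x = cos φ cos λ, y = cos φ sin λ, z = sin φ).
The central angle between the endpoints is δ = arccos(p₁·p₂) ≈ 0.460 rad (26.3°).
Interpolate at f = 0.58 with slerp weights a = sin((1−f)δ)/sin δ ≈ 0.432, b = sin(fδ)/sin δ ≈ 0.594.
p = a·p₁ + b·p₂ ≈ (-0.767, 0.148, 0.624); φ = arcsin(p_z) ≈ 38.62°, λ = atan2(p_y, p_x) ≈ 169.05°.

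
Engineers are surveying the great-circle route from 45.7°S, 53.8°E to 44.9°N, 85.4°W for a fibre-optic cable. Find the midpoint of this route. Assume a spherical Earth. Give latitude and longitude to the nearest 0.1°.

Convert each endpoint to a unit vector on the sphere (x = cos φ cos λ, y = cos φ sin λ, z = sin φ).
The central angle between the endpoints is δ = arccos(p₁·p₂) ≈ 2.646 rad (151.6°).
Interpolate at f = 1/2 with slerp weights a = sin((1−f)δ)/sin δ ≈ 2.039, b = sin(fδ)/sin δ ≈ 2.039.
p = a·p₁ + b·p₂ ≈ (0.957, -0.290, -0.020); φ = arcsin(p_z) ≈ -1.15°, λ = atan2(p_y, p_x) ≈ -16.89°.

≈ 1.1°S, 16.9°W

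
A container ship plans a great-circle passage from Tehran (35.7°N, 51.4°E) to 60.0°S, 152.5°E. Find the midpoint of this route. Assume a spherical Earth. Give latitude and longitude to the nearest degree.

Convert each endpoint to a unit vector on the sphere (x = cos φ cos λ, y = cos φ sin λ, z = sin φ).
The central angle between the endpoints is δ = arccos(p₁·p₂) ≈ 2.194 rad (125.7°).
Interpolate at f = 1/2 with slerp weights a = sin((1−f)δ)/sin δ ≈ 1.096, b = sin(fδ)/sin δ ≈ 1.096.
p = a·p₁ + b·p₂ ≈ (0.069, 0.948, -0.310); φ = arcsin(p_z) ≈ -18.03°, λ = atan2(p_y, p_x) ≈ 85.83°.

≈ 18°S, 86°E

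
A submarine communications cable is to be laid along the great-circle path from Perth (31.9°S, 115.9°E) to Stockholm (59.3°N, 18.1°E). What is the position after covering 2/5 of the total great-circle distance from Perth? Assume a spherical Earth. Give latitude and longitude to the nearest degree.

≈ 9°N, 89°E

Write both endpoints as unit vectors p₁, p₂ with components (cos φ cos λ, cos φ sin λ, sin φ).
The central angle between the endpoints is δ = arccos(p₁·p₂) ≈ 2.110 rad (120.9°).
Interpolate at f = 2/5 with slerp weights a = sin((1−f)δ)/sin δ ≈ 1.111, b = sin(fδ)/sin δ ≈ 0.871.
p = a·p₁ + b·p₂ ≈ (0.010, 0.987, 0.161); φ = arcsin(p_z) ≈ 9.28°, λ = atan2(p_y, p_x) ≈ 89.40°.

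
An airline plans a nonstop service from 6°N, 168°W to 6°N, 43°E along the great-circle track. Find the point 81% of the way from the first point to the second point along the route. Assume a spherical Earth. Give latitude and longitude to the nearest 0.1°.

≈ 14.9°N, 69.9°E

The haversine formula gives a central angle δ ≈ 2.562 rad (146.8°) between the endpoints.
Interpolate at f = 0.81 with slerp weights a = sin((1−f)δ)/sin δ ≈ 0.855, b = sin(fδ)/sin δ ≈ 1.599.
p = a·p₁ + b·p₂ ≈ (0.332, 0.908, 0.256); φ = arcsin(p_z) ≈ 14.86°, λ = atan2(p_y, p_x) ≈ 69.93°.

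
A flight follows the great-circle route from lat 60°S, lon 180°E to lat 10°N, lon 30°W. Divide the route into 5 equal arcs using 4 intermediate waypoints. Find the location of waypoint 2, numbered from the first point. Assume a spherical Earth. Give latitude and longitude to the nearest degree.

≈ lat 60°S, lon 66°W

Convert each endpoint to a unit vector on the sphere (x = cos φ cos λ, y = cos φ sin λ, z = sin φ).
The central angle between the endpoints is δ = arccos(p₁·p₂) ≈ 2.186 rad (125.2°).
Interpolate at f = 2/5 with slerp weights a = sin((1−f)δ)/sin δ ≈ 1.183, b = sin(fδ)/sin δ ≈ 0.939.
p = a·p₁ + b·p₂ ≈ (0.209, -0.462, -0.862); φ = arcsin(p_z) ≈ -59.50°, λ = atan2(p_y, p_x) ≈ -65.65°.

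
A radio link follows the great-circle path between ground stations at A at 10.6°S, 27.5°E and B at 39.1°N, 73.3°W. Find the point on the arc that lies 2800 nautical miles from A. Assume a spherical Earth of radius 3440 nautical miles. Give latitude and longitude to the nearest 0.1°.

≈ 18.2°N, 9.7°W

Write both endpoints as unit vectors p₁, p₂ with components (cos φ cos λ, cos φ sin λ, sin φ).
The central angle between the endpoints is δ = arccos(p₁·p₂) ≈ 1.833 rad (105.0°). The total great-circle distance is δ·R ≈ 1.833 × 3440 ≈ 6305 nmi, so the target fraction is f = 2800/6305 ≈ 0.444.
Interpolate at f ≈ 0.444 with slerp weights a = sin((1−f)δ)/sin δ ≈ 0.882, b = sin(fδ)/sin δ ≈ 0.753.
p = a·p₁ + b·p₂ ≈ (0.936, -0.159, 0.313); φ = arcsin(p_z) ≈ 18.21°, λ = atan2(p_y, p_x) ≈ -9.66°.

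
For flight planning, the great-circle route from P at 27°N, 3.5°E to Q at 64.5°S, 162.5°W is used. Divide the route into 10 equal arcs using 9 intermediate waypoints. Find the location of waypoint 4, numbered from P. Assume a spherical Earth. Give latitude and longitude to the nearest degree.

≈ 29°S, 6°W

The haversine formula gives a central angle δ ≈ 2.469 rad (141.4°) between the endpoints.
Interpolate at f = 4/10 with slerp weights a = sin((1−f)δ)/sin δ ≈ 1.598, b = sin(fδ)/sin δ ≈ 1.339.
p = a·p₁ + b·p₂ ≈ (0.871, -0.086, -0.483); φ = arcsin(p_z) ≈ -28.89°, λ = atan2(p_y, p_x) ≈ -5.66°.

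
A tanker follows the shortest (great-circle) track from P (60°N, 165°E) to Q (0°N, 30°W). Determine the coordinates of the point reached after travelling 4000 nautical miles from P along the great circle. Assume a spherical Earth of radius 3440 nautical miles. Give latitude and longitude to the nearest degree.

≈ (51°N, 41°W)

Write both endpoints as unit vectors p₁, p₂ with components (cos φ cos λ, cos φ sin λ, sin φ).
The central angle between the endpoints is δ = arccos(p₁·p₂) ≈ 2.075 rad (118.9°). The total great-circle distance is δ·R ≈ 2.075 × 3440 ≈ 7137 nmi, so the target fraction is f = 4000/7137 ≈ 0.560.
Interpolate at f ≈ 0.560 with slerp weights a = sin((1−f)δ)/sin δ ≈ 0.903, b = sin(fδ)/sin δ ≈ 1.048.
p = a·p₁ + b·p₂ ≈ (0.472, -0.407, 0.782); φ = arcsin(p_z) ≈ 51.45°, λ = atan2(p_y, p_x) ≈ -40.81°.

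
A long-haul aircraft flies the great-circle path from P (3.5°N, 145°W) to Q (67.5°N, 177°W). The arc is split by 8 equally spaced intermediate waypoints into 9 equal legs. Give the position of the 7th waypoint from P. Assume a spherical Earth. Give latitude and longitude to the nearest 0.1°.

Convert each endpoint to a unit vector on the sphere (x = cos φ cos λ, y = cos φ sin λ, z = sin φ).
The central angle between the endpoints is δ = arccos(p₁·p₂) ≈ 1.181 rad (67.6°).
Interpolate at f = 7/9 with slerp weights a = sin((1−f)δ)/sin δ ≈ 0.280, b = sin(fδ)/sin δ ≈ 0.859.
p = a·p₁ + b·p₂ ≈ (-0.558, -0.178, 0.811); φ = arcsin(p_z) ≈ 54.18°, λ = atan2(p_y, p_x) ≈ -162.32°.

≈ (54.2°N, 162.3°W)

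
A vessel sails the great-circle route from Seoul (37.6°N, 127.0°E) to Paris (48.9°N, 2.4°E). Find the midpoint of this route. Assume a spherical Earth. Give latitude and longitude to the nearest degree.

Convert each endpoint to a unit vector on the sphere (x = cos φ cos λ, y = cos φ sin λ, z = sin φ).
The central angle between the endpoints is δ = arccos(p₁·p₂) ≈ 1.406 rad (80.6°).
Interpolate at f = 1/2 with slerp weights a = sin((1−f)δ)/sin δ ≈ 0.655, b = sin(fδ)/sin δ ≈ 0.655.
p = a·p₁ + b·p₂ ≈ (0.118, 0.433, 0.894); φ = arcsin(p_z) ≈ 63.35°, λ = atan2(p_y, p_x) ≈ 74.75°.

≈ 63°N, 75°E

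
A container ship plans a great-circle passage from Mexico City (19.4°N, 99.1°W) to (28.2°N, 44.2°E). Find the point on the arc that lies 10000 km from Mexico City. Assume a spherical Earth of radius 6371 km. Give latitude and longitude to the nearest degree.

≈ (48°N, 14°E)

Convert each endpoint to a unit vector on the sphere (x = cos φ cos λ, y = cos φ sin λ, z = sin φ).
The central angle between the endpoints is δ = arccos(p₁·p₂) ≈ 2.105 rad (120.6°). The total great-circle distance is δ·R ≈ 2.105 × 6371 ≈ 13414 km, so the target fraction is f = 10000/13414 ≈ 0.746.
Interpolate at f ≈ 0.746 with slerp weights a = sin((1−f)δ)/sin δ ≈ 0.593, b = sin(fδ)/sin δ ≈ 1.162.
p = a·p₁ + b·p₂ ≈ (0.646, 0.161, 0.746); φ = arcsin(p_z) ≈ 48.27°, λ = atan2(p_y, p_x) ≈ 14.04°.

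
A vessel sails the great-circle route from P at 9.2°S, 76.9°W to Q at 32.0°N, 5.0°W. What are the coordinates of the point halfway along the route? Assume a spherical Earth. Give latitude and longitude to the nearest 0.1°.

≈ 14.0°N, 44.1°W

Convert each endpoint to a unit vector on the sphere (x = cos φ cos λ, y = cos φ sin λ, z = sin φ).
The central angle between the endpoints is δ = arccos(p₁·p₂) ≈ 1.395 rad (79.9°).
Interpolate at f = 1/2 with slerp weights a = sin((1−f)δ)/sin δ ≈ 0.652, b = sin(fδ)/sin δ ≈ 0.652.
p = a·p₁ + b·p₂ ≈ (0.697, -0.675, 0.241); φ = arcsin(p_z) ≈ 13.97°, λ = atan2(p_y, p_x) ≈ -44.10°.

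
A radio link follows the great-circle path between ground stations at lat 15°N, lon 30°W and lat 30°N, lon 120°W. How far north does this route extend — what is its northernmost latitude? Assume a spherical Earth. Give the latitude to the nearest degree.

≈ 32°N

The great circle lies in the plane with unit normal n̂ = (p₁ × p₂)/|p₁ × p₂|.
Here n̂_z ≈ -0.844; the vertex latitude is φ_max = arccos|n̂_z| ≈ 32.5°.
Check via Clairaut: cos φ_max = |cos φ₁| · sin C = cos(15.0°)·sin(60.9°) ≈ 0.844, again giving ≈ 32.5°.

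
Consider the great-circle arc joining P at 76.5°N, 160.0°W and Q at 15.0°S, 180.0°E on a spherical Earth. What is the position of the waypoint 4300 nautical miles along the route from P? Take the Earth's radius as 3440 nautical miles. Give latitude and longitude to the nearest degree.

≈ 6°N, 178°W

Write both endpoints as unit vectors p₁, p₂ with components (cos φ cos λ, cos φ sin λ, sin φ).
The central angle between the endpoints is δ = arccos(p₁·p₂) ≈ 1.611 rad (92.3°). The total great-circle distance is δ·R ≈ 1.611 × 3440 ≈ 5540 nmi, so the target fraction is f = 4300/5540 ≈ 0.776.
Interpolate at f ≈ 0.776 with slerp weights a = sin((1−f)δ)/sin δ ≈ 0.353, b = sin(fδ)/sin δ ≈ 0.950.
p = a·p₁ + b·p₂ ≈ (-0.995, -0.028, 0.098); φ = arcsin(p_z) ≈ 5.60°, λ = atan2(p_y, p_x) ≈ -178.38°.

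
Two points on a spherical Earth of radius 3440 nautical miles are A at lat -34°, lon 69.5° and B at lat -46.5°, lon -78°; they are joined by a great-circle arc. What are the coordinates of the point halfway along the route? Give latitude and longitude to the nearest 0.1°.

≈ lat -70.9°, lon 13.4°

Convert each endpoint to a unit vector on the sphere (x = cos φ cos λ, y = cos φ sin λ, z = sin φ).
The central angle between the endpoints is δ = arccos(p₁·p₂) ≈ 1.647 rad (94.3°).
Interpolate at f = 1/2 with slerp weights a = sin((1−f)δ)/sin δ ≈ 0.735, b = sin(fδ)/sin δ ≈ 0.735.
p = a·p₁ + b·p₂ ≈ (0.319, 0.076, -0.945); φ = arcsin(p_z) ≈ -70.87°, λ = atan2(p_y, p_x) ≈ 13.40°.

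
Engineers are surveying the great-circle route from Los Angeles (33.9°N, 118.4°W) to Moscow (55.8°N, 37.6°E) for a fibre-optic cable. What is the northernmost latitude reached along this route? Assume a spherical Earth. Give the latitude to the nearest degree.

The great circle lies in the plane with unit normal n̂ = (p₁ × p₂)/|p₁ × p₂|.
Here n̂_z ≈ +0.190; the vertex latitude is φ_max = arccos|n̂_z| ≈ 79.1°.
Check via Clairaut: cos φ_max = |cos φ₁| · sin C = cos(33.9°)·sin(13.2°) ≈ 0.190, again giving ≈ 79.1°.

≈ 79°N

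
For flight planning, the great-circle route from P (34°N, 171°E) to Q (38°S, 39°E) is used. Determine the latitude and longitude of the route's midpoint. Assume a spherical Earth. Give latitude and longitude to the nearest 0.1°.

≈ (4.9°S, 108.3°E)

The haversine formula gives a central angle δ ≈ 2.468 rad (141.4°) between the endpoints.
Interpolate at f = 1/2 with slerp weights a = sin((1−f)δ)/sin δ ≈ 1.512, b = sin(fδ)/sin δ ≈ 1.512.
p = a·p₁ + b·p₂ ≈ (-0.312, 0.946, -0.085); φ = arcsin(p_z) ≈ -4.90°, λ = atan2(p_y, p_x) ≈ 108.26°.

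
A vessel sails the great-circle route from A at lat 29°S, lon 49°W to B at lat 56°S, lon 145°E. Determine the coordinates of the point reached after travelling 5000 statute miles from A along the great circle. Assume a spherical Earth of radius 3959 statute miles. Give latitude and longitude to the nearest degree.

≈ lat 77°S, lon 165°E

The haversine formula gives a central angle δ ≈ 1.643 rad (94.2°) between the endpoints. The total great-circle distance is δ·R ≈ 1.643 × 3959 ≈ 6507 mi, so the target fraction is f = 5000/6507 ≈ 0.768.
Interpolate at f ≈ 0.768 with slerp weights a = sin((1−f)δ)/sin δ ≈ 0.372, b = sin(fδ)/sin δ ≈ 0.956.
p = a·p₁ + b·p₂ ≈ (-0.224, 0.061, -0.973); φ = arcsin(p_z) ≈ -76.58°, λ = atan2(p_y, p_x) ≈ 164.85°.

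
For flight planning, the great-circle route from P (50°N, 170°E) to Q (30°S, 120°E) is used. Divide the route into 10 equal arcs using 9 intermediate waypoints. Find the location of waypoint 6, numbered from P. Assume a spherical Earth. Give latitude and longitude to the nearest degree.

≈ (3°N, 137°E)

Convert each endpoint to a unit vector on the sphere (x = cos φ cos λ, y = cos φ sin λ, z = sin φ).
The central angle between the endpoints is δ = arccos(p₁·p₂) ≈ 1.596 rad (91.4°).
Interpolate at f = 6/10 with slerp weights a = sin((1−f)δ)/sin δ ≈ 0.596, b = sin(fδ)/sin δ ≈ 0.818.
p = a·p₁ + b·p₂ ≈ (-0.732, 0.680, 0.048); φ = arcsin(p_z) ≈ 2.73°, λ = atan2(p_y, p_x) ≈ 137.09°.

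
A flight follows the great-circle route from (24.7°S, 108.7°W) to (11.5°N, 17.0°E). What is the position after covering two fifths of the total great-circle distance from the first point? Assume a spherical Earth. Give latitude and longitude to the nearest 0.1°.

Convert each endpoint to a unit vector on the sphere (x = cos φ cos λ, y = cos φ sin λ, z = sin φ).
The central angle between the endpoints is δ = arccos(p₁·p₂) ≈ 2.218 rad (127.1°).
Interpolate at f = 2/5 with slerp weights a = sin((1−f)δ)/sin δ ≈ 1.217, b = sin(fδ)/sin δ ≈ 0.972.
p = a·p₁ + b·p₂ ≈ (0.556, -0.769, -0.315); φ = arcsin(p_z) ≈ -18.36°, λ = atan2(p_y, p_x) ≈ -54.14°.

≈ (18.4°S, 54.1°W)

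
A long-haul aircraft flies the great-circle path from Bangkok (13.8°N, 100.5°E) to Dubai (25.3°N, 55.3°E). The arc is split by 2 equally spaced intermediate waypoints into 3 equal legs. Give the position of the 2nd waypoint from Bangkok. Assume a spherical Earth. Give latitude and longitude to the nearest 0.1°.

Convert each endpoint to a unit vector on the sphere (x = cos φ cos λ, y = cos φ sin λ, z = sin φ).
The central angle between the endpoints is δ = arccos(p₁·p₂) ≈ 0.766 rad (43.9°).
Interpolate at f = 2/3 with slerp weights a = sin((1−f)δ)/sin δ ≈ 0.364, b = sin(fδ)/sin δ ≈ 0.705.
p = a·p₁ + b·p₂ ≈ (0.298, 0.872, 0.388); φ = arcsin(p_z) ≈ 22.84°, λ = atan2(p_y, p_x) ≈ 71.11°.

≈ 22.8°N, 71.1°E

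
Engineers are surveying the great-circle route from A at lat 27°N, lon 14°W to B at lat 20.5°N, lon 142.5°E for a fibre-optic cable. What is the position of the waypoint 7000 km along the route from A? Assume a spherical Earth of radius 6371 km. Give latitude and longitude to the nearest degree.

The haversine formula gives a central angle δ ≈ 2.222 rad (127.3°) between the endpoints. The total great-circle distance is δ·R ≈ 2.222 × 6371 ≈ 14158 km, so the target fraction is f = 7000/14158 ≈ 0.494.
Interpolate at f ≈ 0.494 with slerp weights a = sin((1−f)δ)/sin δ ≈ 1.134, b = sin(fδ)/sin δ ≈ 1.120.
p = a·p₁ + b·p₂ ≈ (0.148, 0.394, 0.907); φ = arcsin(p_z) ≈ 65.10°, λ = atan2(p_y, p_x) ≈ 69.43°.

≈ lat 65°N, lon 69°E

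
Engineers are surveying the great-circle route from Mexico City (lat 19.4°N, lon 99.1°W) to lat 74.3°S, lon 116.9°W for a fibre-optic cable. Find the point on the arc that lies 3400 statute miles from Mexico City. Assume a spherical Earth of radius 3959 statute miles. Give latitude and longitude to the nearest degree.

Write both endpoints as unit vectors p₁, p₂ with components (cos φ cos λ, cos φ sin λ, sin φ).
The central angle between the endpoints is δ = arccos(p₁·p₂) ≈ 1.648 rad (94.4°). The total great-circle distance is δ·R ≈ 1.648 × 3959 ≈ 6523 mi, so the target fraction is f = 3400/6523 ≈ 0.521.
Interpolate at f ≈ 0.521 with slerp weights a = sin((1−f)δ)/sin δ ≈ 0.712, b = sin(fδ)/sin δ ≈ 0.759.
p = a·p₁ + b·p₂ ≈ (-0.199, -0.846, -0.495); φ = arcsin(p_z) ≈ -29.64°, λ = atan2(p_y, p_x) ≈ -103.24°.

≈ lat 30°S, lon 103°W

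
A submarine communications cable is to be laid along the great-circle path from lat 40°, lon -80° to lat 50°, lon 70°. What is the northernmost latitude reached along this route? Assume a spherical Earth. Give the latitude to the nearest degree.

The great circle lies in the plane with unit normal n̂ = (p₁ × p₂)/|p₁ × p₂|.
Here n̂_z ≈ +0.247; the vertex latitude is φ_max = arccos|n̂_z| ≈ 75.7°.
Check via Clairaut: cos φ_max = |cos φ₁| · sin C = cos(40.0°)·sin(18.8°) ≈ 0.247, again giving ≈ 75.7°.

≈ 76°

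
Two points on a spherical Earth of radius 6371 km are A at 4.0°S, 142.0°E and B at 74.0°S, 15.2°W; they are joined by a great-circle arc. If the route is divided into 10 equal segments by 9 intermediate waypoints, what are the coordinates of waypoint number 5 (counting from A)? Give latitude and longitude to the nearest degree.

Convert each endpoint to a unit vector on the sphere (x = cos φ cos λ, y = cos φ sin λ, z = sin φ).
The central angle between the endpoints is δ = arccos(p₁·p₂) ≈ 1.758 rad (100.7°).
Interpolate at f = 5/10 with slerp weights a = sin((1−f)δ)/sin δ ≈ 0.784, b = sin(fδ)/sin δ ≈ 0.784.
p = a·p₁ + b·p₂ ≈ (-0.408, 0.425, -0.808); φ = arcsin(p_z) ≈ -53.93°, λ = atan2(p_y, p_x) ≈ 133.82°.

≈ 54°S, 134°E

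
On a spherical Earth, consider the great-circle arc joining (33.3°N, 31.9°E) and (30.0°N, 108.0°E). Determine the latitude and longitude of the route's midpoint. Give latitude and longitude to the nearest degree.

≈ (38°N, 71°E)

Write both endpoints as unit vectors p₁, p₂ with components (cos φ cos λ, cos φ sin λ, sin φ).
The central angle between the endpoints is δ = arccos(p₁·p₂) ≈ 1.106 rad (63.4°).
Interpolate at f = 1/2 with slerp weights a = sin((1−f)δ)/sin δ ≈ 0.588, b = sin(fδ)/sin δ ≈ 0.588.
p = a·p₁ + b·p₂ ≈ (0.260, 0.743, 0.616); φ = arcsin(p_z) ≈ 38.05°, λ = atan2(p_y, p_x) ≈ 70.75°.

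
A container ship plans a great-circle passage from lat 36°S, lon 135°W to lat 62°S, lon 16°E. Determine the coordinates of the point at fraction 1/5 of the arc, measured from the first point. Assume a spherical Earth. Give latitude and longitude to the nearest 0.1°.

≈ lat 51.3°S, lon 129.2°W

Write both endpoints as unit vectors p₁, p₂ with components (cos φ cos λ, cos φ sin λ, sin φ).
The central angle between the endpoints is δ = arccos(p₁·p₂) ≈ 1.383 rad (79.2°).
Interpolate at f = 1/5 with slerp weights a = sin((1−f)δ)/sin δ ≈ 0.910, b = sin(fδ)/sin δ ≈ 0.278.
p = a·p₁ + b·p₂ ≈ (-0.395, -0.485, -0.780); φ = arcsin(p_z) ≈ -51.29°, λ = atan2(p_y, p_x) ≈ -129.19°.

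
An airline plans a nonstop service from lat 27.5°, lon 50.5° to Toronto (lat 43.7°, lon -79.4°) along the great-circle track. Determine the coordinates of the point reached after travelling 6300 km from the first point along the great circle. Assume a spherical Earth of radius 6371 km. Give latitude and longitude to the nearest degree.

≈ lat 60°, lon -20°

From cos δ = sin φ₁ sin φ₂ + cos φ₁ cos φ₂ cos Δλ, the central angle is δ ≈ 1.663 rad (95.3°). The total great-circle distance is δ·R ≈ 1.663 × 6371 ≈ 10597 km, so the target fraction is f = 6300/10597 ≈ 0.595.
Interpolate at f ≈ 0.595 with slerp weights a = sin((1−f)δ)/sin δ ≈ 0.627, b = sin(fδ)/sin δ ≈ 0.839.
p = a·p₁ + b·p₂ ≈ (0.465, -0.167, 0.869); φ = arcsin(p_z) ≈ 60.37°, λ = atan2(p_y, p_x) ≈ -19.74°.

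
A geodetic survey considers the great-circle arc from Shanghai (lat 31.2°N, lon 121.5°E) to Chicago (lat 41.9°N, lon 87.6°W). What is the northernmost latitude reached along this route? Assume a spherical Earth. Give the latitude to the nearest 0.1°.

The great circle lies in the plane with unit normal n̂ = (p₁ × p₂)/|p₁ × p₂|.
Here n̂_z ≈ +0.317; the vertex latitude is φ_max = arccos|n̂_z| ≈ 71.5°.
Check via Clairaut: cos φ_max = |cos φ₁| · sin C = cos(31.2°)·sin(21.7°) ≈ 0.317, again giving ≈ 71.5°.

≈ 71.5°N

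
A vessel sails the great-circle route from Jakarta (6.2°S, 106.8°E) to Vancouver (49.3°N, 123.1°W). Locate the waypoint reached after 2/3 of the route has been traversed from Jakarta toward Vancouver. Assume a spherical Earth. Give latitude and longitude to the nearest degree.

≈ 51°N, 172°E

The haversine formula gives a central angle δ ≈ 2.094 rad (120.0°) between the endpoints.
Interpolate at f = 2/3 with slerp weights a = sin((1−f)δ)/sin δ ≈ 0.742, b = sin(fδ)/sin δ ≈ 1.137.
p = a·p₁ + b·p₂ ≈ (-0.618, 0.085, 0.782); φ = arcsin(p_z) ≈ 51.41°, λ = atan2(p_y, p_x) ≈ 172.16°.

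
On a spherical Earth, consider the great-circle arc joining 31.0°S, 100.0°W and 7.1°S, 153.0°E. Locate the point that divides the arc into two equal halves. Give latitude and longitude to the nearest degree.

Write both endpoints as unit vectors p₁, p₂ with components (cos φ cos λ, cos φ sin λ, sin φ).
The central angle between the endpoints is δ = arccos(p₁·p₂) ≈ 1.757 rad (100.7°).
Interpolate at f = 1/2 with slerp weights a = sin((1−f)δ)/sin δ ≈ 0.783, b = sin(fδ)/sin δ ≈ 0.783.
p = a·p₁ + b·p₂ ≈ (-0.809, -0.308, -0.500); φ = arcsin(p_z) ≈ -30.02°, λ = atan2(p_y, p_x) ≈ -159.14°.

≈ 30°S, 159°W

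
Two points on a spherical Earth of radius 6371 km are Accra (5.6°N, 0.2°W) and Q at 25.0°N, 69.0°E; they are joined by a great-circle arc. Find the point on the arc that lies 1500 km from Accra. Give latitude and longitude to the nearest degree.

≈ 11°N, 12°E

Write both endpoints as unit vectors p₁, p₂ with components (cos φ cos λ, cos φ sin λ, sin φ).
The central angle between the endpoints is δ = arccos(p₁·p₂) ≈ 1.201 rad (68.8°). The total great-circle distance is δ·R ≈ 1.201 × 6371 ≈ 7651 km, so the target fraction is f = 1500/7651 ≈ 0.196.
Interpolate at f ≈ 0.196 with slerp weights a = sin((1−f)δ)/sin δ ≈ 0.882, b = sin(fδ)/sin δ ≈ 0.250.
p = a·p₁ + b·p₂ ≈ (0.959, 0.209, 0.192); φ = arcsin(p_z) ≈ 11.06°, λ = atan2(p_y, p_x) ≈ 12.27°.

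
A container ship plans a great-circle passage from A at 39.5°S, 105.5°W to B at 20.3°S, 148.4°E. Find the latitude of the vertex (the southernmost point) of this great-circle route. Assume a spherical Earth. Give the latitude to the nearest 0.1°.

≈ 45.9°S

The great circle lies in the plane with unit normal n̂ = (p₁ × p₂)/|p₁ × p₂|.
Here n̂_z ≈ -0.695; the vertex latitude is φ_max = arccos|n̂_z| ≈ 45.9°.
Check via Clairaut: cos φ_max = |cos φ₁| · sin C = cos(39.5°)·sin(115.7°) ≈ 0.695, again giving ≈ 45.9°.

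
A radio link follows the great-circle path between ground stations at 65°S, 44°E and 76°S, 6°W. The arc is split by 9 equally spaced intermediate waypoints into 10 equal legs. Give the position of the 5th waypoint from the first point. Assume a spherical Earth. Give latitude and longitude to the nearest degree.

≈ 72°S, 26°E

The haversine formula gives a central angle δ ≈ 0.333 rad (19.1°) between the endpoints.
Interpolate at f = 5/10 with slerp weights a = sin((1−f)δ)/sin δ ≈ 0.507, b = sin(fδ)/sin δ ≈ 0.507.
p = a·p₁ + b·p₂ ≈ (0.276, 0.136, -0.951); φ = arcsin(p_z) ≈ -72.07°, λ = atan2(p_y, p_x) ≈ 26.23°.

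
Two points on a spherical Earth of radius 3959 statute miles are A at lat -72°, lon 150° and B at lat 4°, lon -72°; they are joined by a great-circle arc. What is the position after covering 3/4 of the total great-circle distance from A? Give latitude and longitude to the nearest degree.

Convert each endpoint to a unit vector on the sphere (x = cos φ cos λ, y = cos φ sin λ, z = sin φ).
The central angle between the endpoints is δ = arccos(p₁·p₂) ≈ 1.871 rad (107.2°).
Interpolate at f = 3/4 with slerp weights a = sin((1−f)δ)/sin δ ≈ 0.472, b = sin(fδ)/sin δ ≈ 1.032.
p = a·p₁ + b·p₂ ≈ (0.192, -0.906, -0.377); φ = arcsin(p_z) ≈ -22.13°, λ = atan2(p_y, p_x) ≈ -78.05°.

≈ lat -22°, lon -78°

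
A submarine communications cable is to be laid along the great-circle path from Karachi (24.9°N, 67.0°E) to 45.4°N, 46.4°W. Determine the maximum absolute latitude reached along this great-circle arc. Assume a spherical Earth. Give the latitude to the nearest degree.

The great circle lies in the plane with unit normal n̂ = (p₁ × p₂)/|p₁ × p₂|.
Here n̂_z ≈ -0.585; the vertex latitude is φ_max = arccos|n̂_z| ≈ 54.2°.

≈ 54°N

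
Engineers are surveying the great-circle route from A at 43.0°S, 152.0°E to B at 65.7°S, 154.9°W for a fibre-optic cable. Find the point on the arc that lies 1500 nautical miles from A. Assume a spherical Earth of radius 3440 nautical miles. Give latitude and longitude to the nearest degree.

Convert each endpoint to a unit vector on the sphere (x = cos φ cos λ, y = cos φ sin λ, z = sin φ).
The central angle between the endpoints is δ = arccos(p₁·p₂) ≈ 0.640 rad (36.7°). The total great-circle distance is δ·R ≈ 0.640 × 3440 ≈ 2201 nmi, so the target fraction is f = 1500/2201 ≈ 0.682.
Interpolate at f ≈ 0.682 with slerp weights a = sin((1−f)δ)/sin δ ≈ 0.339, b = sin(fδ)/sin δ ≈ 0.708.
p = a·p₁ + b·p₂ ≈ (-0.482, -0.007, -0.876); φ = arcsin(p_z) ≈ -61.15°, λ = atan2(p_y, p_x) ≈ -179.15°.

≈ 61°S, 179°W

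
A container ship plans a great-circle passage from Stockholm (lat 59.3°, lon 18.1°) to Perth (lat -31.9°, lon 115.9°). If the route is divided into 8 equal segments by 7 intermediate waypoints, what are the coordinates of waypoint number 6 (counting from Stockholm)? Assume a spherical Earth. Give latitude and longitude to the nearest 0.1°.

≈ lat -6.4°, lon 98.5°

The haversine formula gives a central angle δ ≈ 2.110 rad (120.9°) between the endpoints.
Interpolate at f = 6/8 with slerp weights a = sin((1−f)δ)/sin δ ≈ 0.586, b = sin(fδ)/sin δ ≈ 1.165.
p = a·p₁ + b·p₂ ≈ (-0.147, 0.983, -0.111); φ = arcsin(p_z) ≈ -6.40°, λ = atan2(p_y, p_x) ≈ 98.53°.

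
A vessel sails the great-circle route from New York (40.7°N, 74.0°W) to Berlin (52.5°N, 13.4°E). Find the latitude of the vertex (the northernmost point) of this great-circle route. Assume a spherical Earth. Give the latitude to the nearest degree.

≈ 57°N

The great circle lies in the plane with unit normal n̂ = (p₁ × p₂)/|p₁ × p₂|.
Here n̂_z ≈ +0.547; the vertex latitude is φ_max = arccos|n̂_z| ≈ 56.8°.
Check via Clairaut: cos φ_max = |cos φ₁| · sin C = cos(40.7°)·sin(46.2°) ≈ 0.547, again giving ≈ 56.8°.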